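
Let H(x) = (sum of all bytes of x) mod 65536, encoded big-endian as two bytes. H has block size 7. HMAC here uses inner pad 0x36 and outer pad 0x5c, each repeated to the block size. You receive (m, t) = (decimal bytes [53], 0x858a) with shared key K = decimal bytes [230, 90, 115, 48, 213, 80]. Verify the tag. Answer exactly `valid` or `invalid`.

invalid

Key decimal bytes [230, 90, 115, 48, 213, 80] = e6 5a 73 30 d5 50 is 6 bytes ≤ B = 7; zero-pad to 7 bytes: K' = e6 5a 73 30 d5 50 00.
K' ⊕ ipad = d0 6c 45 06 e3 66 36; K' ⊕ opad = ba 06 2f 6c 89 0c 5c.
Inner hash: sum = 208+108+69+6+227+102+54+53 = 827 → 03 3b.
Outer hash (recomputed tag): sum = 186+6+47+108+137+12+92+3+59 = 650 → 02 8a.
Recomputed tag = 028a; claimed = 858a → mismatch.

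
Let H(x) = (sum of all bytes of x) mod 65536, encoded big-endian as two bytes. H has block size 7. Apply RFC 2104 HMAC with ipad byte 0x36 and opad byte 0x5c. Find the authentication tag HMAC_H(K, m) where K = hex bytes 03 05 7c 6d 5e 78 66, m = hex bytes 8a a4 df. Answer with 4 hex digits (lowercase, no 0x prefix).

018d

Key hex bytes 03 05 7c 6d 5e 78 66 is exactly B = 7 bytes: K' = 03 05 7c 6d 5e 78 66.
K' ⊕ ipad = 35 33 4a 5b 68 4e 50.  K' ⊕ opad = 5f 59 20 31 02 24 3a.
Inner input = (K'⊕ipad) ∥ m = 35 33 4a 5b 68 4e 50 ∥ 8a a4 df.
Inner hash: sum = 53+51+74+91+104+78+80+138+164+223 = 1056 → 04 20.
Outer input = (K'⊕opad) ∥ inner = 5f 59 20 31 02 24 3a ∥ 04 20.
Outer hash (tag): sum = 95+89+32+49+2+36+58+4+32 = 397 → 01 8d.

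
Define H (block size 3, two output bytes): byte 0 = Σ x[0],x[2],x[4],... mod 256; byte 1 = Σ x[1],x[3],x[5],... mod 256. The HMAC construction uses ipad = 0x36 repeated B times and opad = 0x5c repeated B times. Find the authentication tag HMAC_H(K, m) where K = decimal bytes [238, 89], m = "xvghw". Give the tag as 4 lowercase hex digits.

Key decimal bytes [238, 89] = ee 59 is 2 bytes ≤ B = 3; zero-pad to 3 bytes: K' = ee 59 00.
K' ⊕ ipad = d8 6f 36.  K' ⊕ opad = b2 05 5c.
Inner input = (K'⊕ipad) ∥ m = d8 6f 36 ∥ 78 76 67 68 77.
Inner hash: even-index sum = 492 mod 256 = 236; odd-index sum = 453 mod 256 = 197 → ec c5.
Outer input = (K'⊕opad) ∥ inner = b2 05 5c ∥ ec c5.
Outer hash (tag): even-index sum = 467 mod 256 = 211; odd-index sum = 241 mod 256 = 241 → d3 f1.

d3f1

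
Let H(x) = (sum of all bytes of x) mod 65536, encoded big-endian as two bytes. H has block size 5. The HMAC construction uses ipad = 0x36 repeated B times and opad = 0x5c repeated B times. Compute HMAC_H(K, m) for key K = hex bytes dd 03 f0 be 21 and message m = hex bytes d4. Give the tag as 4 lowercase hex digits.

0347

Key hex bytes dd 03 f0 be 21 is exactly B = 5 bytes: K' = dd 03 f0 be 21.
K' ⊕ ipad = eb 35 c6 88 17.  K' ⊕ opad = 81 5f ac e2 7d.
Inner input = (K'⊕ipad) ∥ m = eb 35 c6 88 17 ∥ d4.
Inner hash: sum = 235+53+198+136+23+212 = 857 → 03 59.
Outer input = (K'⊕opad) ∥ inner = 81 5f ac e2 7d ∥ 03 59.
Outer hash (tag): sum = 129+95+172+226+125+3+89 = 839 → 03 47.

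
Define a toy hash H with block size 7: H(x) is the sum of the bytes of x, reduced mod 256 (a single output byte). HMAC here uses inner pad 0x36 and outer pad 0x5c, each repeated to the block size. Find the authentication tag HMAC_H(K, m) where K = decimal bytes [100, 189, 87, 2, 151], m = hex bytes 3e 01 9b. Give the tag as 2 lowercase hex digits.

5e

Key decimal bytes [100, 189, 87, 2, 151] = 64 bd 57 02 97 is 5 bytes ≤ B = 7; zero-pad to 7 bytes: K' = 64 bd 57 02 97 00 00.
K' ⊕ ipad = 52 8b 61 34 a1 36 36.  K' ⊕ opad = 38 e1 0b 5e cb 5c 5c.
Inner input = (K'⊕ipad) ∥ m = 52 8b 61 34 a1 36 36 ∥ 3e 01 9b.
Inner hash: sum = 82+139+97+52+161+54+54+62+1+155 = 857; mod 256 = 89 → 59.
Outer input = (K'⊕opad) ∥ inner = 38 e1 0b 5e cb 5c 5c ∥ 59.
Outer hash (tag): sum = 56+225+11+94+203+92+92+89 = 862; mod 256 = 94 → 5e.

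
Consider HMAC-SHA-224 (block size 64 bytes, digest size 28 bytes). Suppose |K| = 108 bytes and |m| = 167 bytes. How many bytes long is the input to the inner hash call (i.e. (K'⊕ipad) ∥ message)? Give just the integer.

231

Key is 108 > 64 bytes, so it is hashed to 28 bytes then zero-padded to 64: |K'| = 64.
Inner input = (K'⊕ipad) ∥ m → 64 + 167 = 231 bytes.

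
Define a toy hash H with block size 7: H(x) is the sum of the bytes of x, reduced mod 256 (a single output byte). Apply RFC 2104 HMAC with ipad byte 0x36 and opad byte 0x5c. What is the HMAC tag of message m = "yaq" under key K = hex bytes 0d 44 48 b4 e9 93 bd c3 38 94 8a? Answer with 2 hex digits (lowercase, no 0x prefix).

23

Key hex bytes 0d 44 48 b4 e9 93 bd c3 38 94 8a is 11 bytes > B = 7, so hash it first: H(key) = 9f, then zero-pad to 7 bytes: K' = 9f 00 00 00 00 00 00.
K' ⊕ ipad = a9 36 36 36 36 36 36.  K' ⊕ opad = c3 5c 5c 5c 5c 5c 5c.
Inner input = (K'⊕ipad) ∥ m = a9 36 36 36 36 36 36 ∥ 79 61 71.
Inner hash: sum = 169+54+54+54+54+54+54+121+97+113 = 824; mod 256 = 56 → 38.
Outer input = (K'⊕opad) ∥ inner = c3 5c 5c 5c 5c 5c 5c ∥ 38.
Outer hash (tag): sum = 195+92+92+92+92+92+92+56 = 803; mod 256 = 35 → 23.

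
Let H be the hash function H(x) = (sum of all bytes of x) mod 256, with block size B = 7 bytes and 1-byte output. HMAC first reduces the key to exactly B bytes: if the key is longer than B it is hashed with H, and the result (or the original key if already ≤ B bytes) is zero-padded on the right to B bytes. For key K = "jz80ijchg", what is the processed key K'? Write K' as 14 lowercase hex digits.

51000000000000

|K| = 9 > B = 7, so first hash the key.
H(K): sum = 106+122+56+48+105+106+99+104+103 = 849; mod 256 = 81 → 51.
Zero-pad H(K) = 51 to 7 bytes: K' = 51 00 00 00 00 00 00.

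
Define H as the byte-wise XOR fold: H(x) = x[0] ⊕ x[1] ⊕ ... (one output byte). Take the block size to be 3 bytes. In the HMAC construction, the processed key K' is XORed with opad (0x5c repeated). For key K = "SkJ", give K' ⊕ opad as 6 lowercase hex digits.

0f3716

Key "SkJ" = 53 6b 4a is exactly B = 3 bytes: K' = 53 6b 4a.
XOR each byte with 0x5c: 53⊕5c=0f, 6b⊕5c=37, 4a⊕5c=16.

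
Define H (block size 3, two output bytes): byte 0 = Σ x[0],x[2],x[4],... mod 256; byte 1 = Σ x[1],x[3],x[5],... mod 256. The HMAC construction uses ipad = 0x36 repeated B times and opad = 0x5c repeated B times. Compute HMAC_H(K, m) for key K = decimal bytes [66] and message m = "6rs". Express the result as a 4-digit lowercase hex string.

5978

Key decimal bytes [66] = 42 is 1 byte ≤ B = 3; zero-pad to 3 bytes: K' = 42 00 00.
K' ⊕ ipad = 74 36 36.  K' ⊕ opad = 1e 5c 5c.
Inner input = (K'⊕ipad) ∥ m = 74 36 36 ∥ 36 72 73.
Inner hash: even-index sum = 284 mod 256 = 28; odd-index sum = 223 mod 256 = 223 → 1c df.
Outer input = (K'⊕opad) ∥ inner = 1e 5c 5c ∥ 1c df.
Outer hash (tag): even-index sum = 345 mod 256 = 89; odd-index sum = 120 mod 256 = 120 → 59 78.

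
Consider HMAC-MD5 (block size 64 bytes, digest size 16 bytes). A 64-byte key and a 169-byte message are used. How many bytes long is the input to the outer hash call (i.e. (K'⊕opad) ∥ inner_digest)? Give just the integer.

Key is 64 ≤ 64 bytes, zero-padded: |K'| = 64.
Outer input = (K'⊕opad) ∥ H(inner) → 64 + 16 = 80 bytes.

80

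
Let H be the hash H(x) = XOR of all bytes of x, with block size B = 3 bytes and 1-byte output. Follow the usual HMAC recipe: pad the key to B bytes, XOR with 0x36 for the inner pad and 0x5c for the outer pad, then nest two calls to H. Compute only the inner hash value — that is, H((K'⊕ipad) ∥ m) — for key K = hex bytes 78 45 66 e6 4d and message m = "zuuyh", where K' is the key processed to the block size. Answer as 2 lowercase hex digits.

ad

Key hex bytes 78 45 66 e6 4d is 5 bytes > B = 3, so hash it first: H(key) = f0, then zero-pad to 3 bytes: K' = f0 00 00.
K' ⊕ ipad = c6 36 36.
Inner input = c6 36 36 ∥ 7a 75 75 79 68.
Inner hash: XOR c6⊕36⊕36⊕7a⊕75⊕75⊕79⊕68 = ad.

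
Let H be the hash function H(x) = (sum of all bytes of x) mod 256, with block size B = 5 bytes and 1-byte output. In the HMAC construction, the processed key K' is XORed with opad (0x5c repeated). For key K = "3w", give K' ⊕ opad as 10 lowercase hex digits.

6f2b5c5c5c

Key "3w" = 33 77 is 2 bytes ≤ B = 5; zero-pad to 5 bytes: K' = 33 77 00 00 00.
XOR each byte with 0x5c: 33⊕5c=6f, 77⊕5c=2b, 00⊕5c=5c, 00⊕5c=5c, 00⊕5c=5c.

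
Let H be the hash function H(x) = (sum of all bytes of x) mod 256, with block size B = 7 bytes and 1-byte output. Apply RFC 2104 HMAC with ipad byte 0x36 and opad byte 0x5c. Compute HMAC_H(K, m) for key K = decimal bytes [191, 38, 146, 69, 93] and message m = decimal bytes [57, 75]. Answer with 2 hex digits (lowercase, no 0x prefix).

Key decimal bytes [191, 38, 146, 69, 93] = bf 26 92 45 5d is 5 bytes ≤ B = 7; zero-pad to 7 bytes: K' = bf 26 92 45 5d 00 00.
K' ⊕ ipad = 89 10 a4 73 6b 36 36.  K' ⊕ opad = e3 7a ce 19 01 5c 5c.
Inner input = (K'⊕ipad) ∥ m = 89 10 a4 73 6b 36 36 ∥ 39 4b.
Inner hash: sum = 137+16+164+115+107+54+54+57+75 = 779; mod 256 = 11 → 0b.
Outer input = (K'⊕opad) ∥ inner = e3 7a ce 19 01 5c 5c ∥ 0b.
Outer hash (tag): sum = 227+122+206+25+1+92+92+11 = 776; mod 256 = 8 → 08.

08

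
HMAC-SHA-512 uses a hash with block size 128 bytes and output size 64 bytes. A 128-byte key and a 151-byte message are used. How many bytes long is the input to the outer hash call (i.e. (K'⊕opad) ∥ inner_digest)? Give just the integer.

192

Key is 128 ≤ 128 bytes, zero-padded: |K'| = 128.
Outer input = (K'⊕opad) ∥ H(inner) → 128 + 64 = 192 bytes.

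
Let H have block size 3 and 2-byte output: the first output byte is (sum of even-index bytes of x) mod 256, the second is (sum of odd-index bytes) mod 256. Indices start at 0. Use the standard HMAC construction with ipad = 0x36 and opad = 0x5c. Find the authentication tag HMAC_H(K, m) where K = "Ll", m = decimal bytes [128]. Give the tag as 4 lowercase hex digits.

Key "Ll" = 4c 6c is 2 bytes ≤ B = 3; zero-pad to 3 bytes: K' = 4c 6c 00.
K' ⊕ ipad = 7a 5a 36.  K' ⊕ opad = 10 30 5c.
Inner input = (K'⊕ipad) ∥ m = 7a 5a 36 ∥ 80.
Inner hash: even-index sum = 176 mod 256 = 176; odd-index sum = 218 mod 256 = 218 → b0 da.
Outer input = (K'⊕opad) ∥ inner = 10 30 5c ∥ b0 da.
Outer hash (tag): even-index sum = 326 mod 256 = 70; odd-index sum = 224 mod 256 = 224 → 46 e0.

46e0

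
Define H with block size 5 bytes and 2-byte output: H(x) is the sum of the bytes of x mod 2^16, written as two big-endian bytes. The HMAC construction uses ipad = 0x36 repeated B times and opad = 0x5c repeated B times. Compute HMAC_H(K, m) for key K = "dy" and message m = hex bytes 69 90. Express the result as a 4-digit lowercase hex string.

01af

Key "dy" = 64 79 is 2 bytes ≤ B = 5; zero-pad to 5 bytes: K' = 64 79 00 00 00.
K' ⊕ ipad = 52 4f 36 36 36.  K' ⊕ opad = 38 25 5c 5c 5c.
Inner input = (K'⊕ipad) ∥ m = 52 4f 36 36 36 ∥ 69 90.
Inner hash: sum = 82+79+54+54+54+105+144 = 572 → 02 3c.
Outer input = (K'⊕opad) ∥ inner = 38 25 5c 5c 5c ∥ 02 3c.
Outer hash (tag): sum = 56+37+92+92+92+2+60 = 431 → 01 af.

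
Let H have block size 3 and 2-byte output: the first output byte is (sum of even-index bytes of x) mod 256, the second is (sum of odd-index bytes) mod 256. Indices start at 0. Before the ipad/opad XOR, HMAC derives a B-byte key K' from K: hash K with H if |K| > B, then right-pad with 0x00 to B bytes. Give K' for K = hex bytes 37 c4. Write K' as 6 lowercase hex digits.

Key hex bytes 37 c4 is 2 bytes ≤ B = 3; zero-pad to 3 bytes: K' = 37 c4 00.

37c400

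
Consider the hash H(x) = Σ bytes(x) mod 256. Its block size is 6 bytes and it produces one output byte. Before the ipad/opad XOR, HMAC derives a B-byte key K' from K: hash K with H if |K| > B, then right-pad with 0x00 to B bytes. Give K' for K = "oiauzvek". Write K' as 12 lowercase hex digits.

|K| = 8 > B = 6, so first hash the key.
H(K): sum = 111+105+97+117+122+118+101+107 = 878; mod 256 = 110 → 6e.
Zero-pad H(K) = 6e to 6 bytes: K' = 6e 00 00 00 00 00.

6e0000000000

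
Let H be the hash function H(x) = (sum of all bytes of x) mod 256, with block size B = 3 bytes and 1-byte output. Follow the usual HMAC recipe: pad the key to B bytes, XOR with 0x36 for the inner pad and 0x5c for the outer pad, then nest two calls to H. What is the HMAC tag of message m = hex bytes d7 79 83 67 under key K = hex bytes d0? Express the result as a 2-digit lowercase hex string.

d0

Key hex bytes d0 is 1 byte ≤ B = 3; zero-pad to 3 bytes: K' = d0 00 00.
K' ⊕ ipad = e6 36 36.  K' ⊕ opad = 8c 5c 5c.
Inner input = (K'⊕ipad) ∥ m = e6 36 36 ∥ d7 79 83 67.
Inner hash: sum = 230+54+54+215+121+131+103 = 908; mod 256 = 140 → 8c.
Outer input = (K'⊕opad) ∥ inner = 8c 5c 5c ∥ 8c.
Outer hash (tag): sum = 140+92+92+140 = 464; mod 256 = 208 → d0.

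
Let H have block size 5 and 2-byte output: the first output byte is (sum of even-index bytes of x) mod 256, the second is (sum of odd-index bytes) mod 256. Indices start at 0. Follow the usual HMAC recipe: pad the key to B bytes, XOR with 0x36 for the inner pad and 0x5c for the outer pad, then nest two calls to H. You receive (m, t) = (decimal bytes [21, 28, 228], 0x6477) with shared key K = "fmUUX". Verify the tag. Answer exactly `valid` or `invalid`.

Key "fmUUX" = 66 6d 55 55 58 is exactly B = 5 bytes: K' = 66 6d 55 55 58.
K' ⊕ ipad = 50 5b 63 63 6e; K' ⊕ opad = 3a 31 09 09 04.
Inner hash: even-index sum = 317 mod 256 = 61; odd-index sum = 439 mod 256 = 183 → 3d b7.
Outer hash (recomputed tag): even-index sum = 254 mod 256 = 254; odd-index sum = 119 mod 256 = 119 → fe 77.
Recomputed tag = fe77; claimed = 6477 → mismatch.

invalid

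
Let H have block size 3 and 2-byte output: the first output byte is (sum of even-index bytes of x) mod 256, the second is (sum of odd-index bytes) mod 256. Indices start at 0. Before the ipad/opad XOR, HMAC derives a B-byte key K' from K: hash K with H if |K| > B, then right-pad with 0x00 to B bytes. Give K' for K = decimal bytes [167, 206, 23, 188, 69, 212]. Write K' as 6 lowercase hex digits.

|K| = 6 > B = 3, so first hash the key.
H(K): even-index sum = 259 mod 256 = 3; odd-index sum = 606 mod 256 = 94 → 03 5e.
Zero-pad H(K) = 03 5e to 3 bytes: K' = 03 5e 00.

035e00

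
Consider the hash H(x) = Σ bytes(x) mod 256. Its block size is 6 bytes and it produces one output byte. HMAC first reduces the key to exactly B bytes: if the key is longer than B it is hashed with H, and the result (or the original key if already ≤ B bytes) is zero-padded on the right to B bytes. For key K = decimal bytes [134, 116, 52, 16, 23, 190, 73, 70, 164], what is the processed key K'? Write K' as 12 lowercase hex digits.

460000000000

|K| = 9 > B = 6, so first hash the key.
H(K): sum = 134+116+52+16+23+190+73+70+164 = 838; mod 256 = 70 → 46.
Zero-pad H(K) = 46 to 6 bytes: K' = 46 00 00 00 00 00.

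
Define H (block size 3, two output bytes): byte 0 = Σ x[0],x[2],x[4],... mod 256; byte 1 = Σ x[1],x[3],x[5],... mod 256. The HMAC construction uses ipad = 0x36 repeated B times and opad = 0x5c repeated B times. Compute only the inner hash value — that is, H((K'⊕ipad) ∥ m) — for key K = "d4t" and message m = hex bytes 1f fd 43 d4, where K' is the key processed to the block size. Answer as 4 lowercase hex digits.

6564

Key "d4t" = 64 34 74 is exactly B = 3 bytes: K' = 64 34 74.
K' ⊕ ipad = 52 02 42.
Inner input = 52 02 42 ∥ 1f fd 43 d4.
Inner hash: even-index sum = 613 mod 256 = 101; odd-index sum = 100 mod 256 = 100 → 65 64.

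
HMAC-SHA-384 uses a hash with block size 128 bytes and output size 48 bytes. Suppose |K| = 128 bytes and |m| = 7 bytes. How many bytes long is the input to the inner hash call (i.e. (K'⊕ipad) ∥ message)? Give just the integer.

Key is 128 ≤ 128 bytes, zero-padded: |K'| = 128.
Inner input = (K'⊕ipad) ∥ m → 128 + 7 = 135 bytes.

135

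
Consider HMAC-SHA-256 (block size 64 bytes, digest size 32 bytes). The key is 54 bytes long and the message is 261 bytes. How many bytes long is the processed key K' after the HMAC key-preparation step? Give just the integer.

64

Key is 54 ≤ 64 bytes, zero-padded: |K'| = 64.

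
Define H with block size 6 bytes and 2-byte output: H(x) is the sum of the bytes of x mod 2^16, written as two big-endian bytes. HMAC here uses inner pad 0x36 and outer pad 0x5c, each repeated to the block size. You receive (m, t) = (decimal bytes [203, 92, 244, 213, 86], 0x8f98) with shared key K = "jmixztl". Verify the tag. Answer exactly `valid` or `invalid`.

Key "jmixztl" = 6a 6d 69 78 7a 74 6c is 7 bytes > B = 6, so hash it first: H(key) = 03 12, then zero-pad to 6 bytes: K' = 03 12 00 00 00 00.
K' ⊕ ipad = 35 24 36 36 36 36; K' ⊕ opad = 5f 4e 5c 5c 5c 5c.
Inner hash: sum = 53+36+54+54+54+54+203+92+244+213+86 = 1143 → 04 77.
Outer hash (recomputed tag): sum = 95+78+92+92+92+92+4+119 = 664 → 02 98.
Recomputed tag = 0298; claimed = 8f98 → mismatch.

invalid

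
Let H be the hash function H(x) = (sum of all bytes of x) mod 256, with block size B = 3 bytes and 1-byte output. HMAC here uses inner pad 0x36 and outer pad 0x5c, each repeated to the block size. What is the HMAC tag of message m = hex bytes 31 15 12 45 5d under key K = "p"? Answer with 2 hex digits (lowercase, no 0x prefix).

Key "p" = 70 is 1 byte ≤ B = 3; zero-pad to 3 bytes: K' = 70 00 00.
K' ⊕ ipad = 46 36 36.  K' ⊕ opad = 2c 5c 5c.
Inner input = (K'⊕ipad) ∥ m = 46 36 36 ∥ 31 15 12 45 5d.
Inner hash: sum = 70+54+54+49+21+18+69+93 = 428; mod 256 = 172 → ac.
Outer input = (K'⊕opad) ∥ inner = 2c 5c 5c ∥ ac.
Outer hash (tag): sum = 44+92+92+172 = 400; mod 256 = 144 → 90.

90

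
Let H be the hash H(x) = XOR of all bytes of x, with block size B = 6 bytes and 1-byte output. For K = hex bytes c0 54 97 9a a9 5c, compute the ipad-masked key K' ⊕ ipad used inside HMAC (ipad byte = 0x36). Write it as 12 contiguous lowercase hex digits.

f662a1ac9f6a

Key hex bytes c0 54 97 9a a9 5c is exactly B = 6 bytes: K' = c0 54 97 9a a9 5c.
XOR each byte with 0x36: c0⊕36=f6, 54⊕36=62, 97⊕36=a1, 9a⊕36=ac, a9⊕36=9f, 5c⊕36=6a.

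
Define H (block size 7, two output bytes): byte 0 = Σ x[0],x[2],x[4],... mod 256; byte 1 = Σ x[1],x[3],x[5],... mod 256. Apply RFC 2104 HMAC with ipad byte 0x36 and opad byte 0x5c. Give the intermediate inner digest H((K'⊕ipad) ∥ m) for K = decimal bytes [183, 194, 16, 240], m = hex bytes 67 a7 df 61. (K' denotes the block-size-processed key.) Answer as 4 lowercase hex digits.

Key decimal bytes [183, 194, 16, 240] = b7 c2 10 f0 is 4 bytes ≤ B = 7; zero-pad to 7 bytes: K' = b7 c2 10 f0 00 00 00.
K' ⊕ ipad = 81 f4 26 c6 36 36 36.
Inner input = 81 f4 26 c6 36 36 36 ∥ 67 a7 df 61.
Inner hash: even-index sum = 539 mod 256 = 27; odd-index sum = 822 mod 256 = 54 → 1b 36.

1b36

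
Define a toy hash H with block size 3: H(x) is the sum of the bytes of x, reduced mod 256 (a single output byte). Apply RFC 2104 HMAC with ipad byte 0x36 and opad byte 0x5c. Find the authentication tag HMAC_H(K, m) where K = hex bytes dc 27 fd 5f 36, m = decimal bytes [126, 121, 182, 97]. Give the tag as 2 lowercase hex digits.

Key hex bytes dc 27 fd 5f 36 is 5 bytes > B = 3, so hash it first: H(key) = 95, then zero-pad to 3 bytes: K' = 95 00 00.
K' ⊕ ipad = a3 36 36.  K' ⊕ opad = c9 5c 5c.
Inner input = (K'⊕ipad) ∥ m = a3 36 36 ∥ 7e 79 b6 61.
Inner hash: sum = 163+54+54+126+121+182+97 = 797; mod 256 = 29 → 1d.
Outer input = (K'⊕opad) ∥ inner = c9 5c 5c ∥ 1d.
Outer hash (tag): sum = 201+92+92+29 = 414; mod 256 = 158 → 9e.

9e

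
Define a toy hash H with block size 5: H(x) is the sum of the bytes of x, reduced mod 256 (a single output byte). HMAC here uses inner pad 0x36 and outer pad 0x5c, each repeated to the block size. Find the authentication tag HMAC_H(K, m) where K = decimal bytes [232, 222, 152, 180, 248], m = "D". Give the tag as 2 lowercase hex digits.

Key decimal bytes [232, 222, 152, 180, 248] = e8 de 98 b4 f8 is exactly B = 5 bytes: K' = e8 de 98 b4 f8.
K' ⊕ ipad = de e8 ae 82 ce.  K' ⊕ opad = b4 82 c4 e8 a4.
Inner input = (K'⊕ipad) ∥ m = de e8 ae 82 ce ∥ 44.
Inner hash: sum = 222+232+174+130+206+68 = 1032; mod 256 = 8 → 08.
Outer input = (K'⊕opad) ∥ inner = b4 82 c4 e8 a4 ∥ 08.
Outer hash (tag): sum = 180+130+196+232+164+8 = 910; mod 256 = 142 → 8e.

8e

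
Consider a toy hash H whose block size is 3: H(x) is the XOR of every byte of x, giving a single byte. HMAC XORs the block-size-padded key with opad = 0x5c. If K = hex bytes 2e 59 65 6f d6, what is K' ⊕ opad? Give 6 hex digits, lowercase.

f75c5c

Key hex bytes 2e 59 65 6f d6 is 5 bytes > B = 3, so hash it first: H(key) = ab, then zero-pad to 3 bytes: K' = ab 00 00.
XOR each byte with 0x5c: ab⊕5c=f7, 00⊕5c=5c, 00⊕5c=5c.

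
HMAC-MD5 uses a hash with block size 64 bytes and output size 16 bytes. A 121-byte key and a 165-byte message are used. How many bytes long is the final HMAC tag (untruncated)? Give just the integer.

The tag is one MD5 digest: 16 bytes.

16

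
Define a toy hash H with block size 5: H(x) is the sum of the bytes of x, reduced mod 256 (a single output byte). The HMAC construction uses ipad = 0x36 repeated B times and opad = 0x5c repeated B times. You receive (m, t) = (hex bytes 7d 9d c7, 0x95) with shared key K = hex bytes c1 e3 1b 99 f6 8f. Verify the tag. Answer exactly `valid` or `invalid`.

valid

Key hex bytes c1 e3 1b 99 f6 8f is 6 bytes > B = 5, so hash it first: H(key) = dd, then zero-pad to 5 bytes: K' = dd 00 00 00 00.
K' ⊕ ipad = eb 36 36 36 36; K' ⊕ opad = 81 5c 5c 5c 5c.
Inner hash: sum = 235+54+54+54+54+125+157+199 = 932; mod 256 = 164 → a4.
Outer hash (recomputed tag): sum = 129+92+92+92+92+164 = 661; mod 256 = 149 → 95.
Recomputed tag = 95; claimed = 95 → match.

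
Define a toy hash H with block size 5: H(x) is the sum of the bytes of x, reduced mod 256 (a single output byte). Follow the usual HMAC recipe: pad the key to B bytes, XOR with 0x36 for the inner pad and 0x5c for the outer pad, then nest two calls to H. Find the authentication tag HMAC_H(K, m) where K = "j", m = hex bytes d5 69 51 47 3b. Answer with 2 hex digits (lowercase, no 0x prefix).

eb

Key "j" = 6a is 1 byte ≤ B = 5; zero-pad to 5 bytes: K' = 6a 00 00 00 00.
K' ⊕ ipad = 5c 36 36 36 36.  K' ⊕ opad = 36 5c 5c 5c 5c.
Inner input = (K'⊕ipad) ∥ m = 5c 36 36 36 36 ∥ d5 69 51 47 3b.
Inner hash: sum = 92+54+54+54+54+213+105+81+71+59 = 837; mod 256 = 69 → 45.
Outer input = (K'⊕opad) ∥ inner = 36 5c 5c 5c 5c ∥ 45.
Outer hash (tag): sum = 54+92+92+92+92+69 = 491; mod 256 = 235 → eb.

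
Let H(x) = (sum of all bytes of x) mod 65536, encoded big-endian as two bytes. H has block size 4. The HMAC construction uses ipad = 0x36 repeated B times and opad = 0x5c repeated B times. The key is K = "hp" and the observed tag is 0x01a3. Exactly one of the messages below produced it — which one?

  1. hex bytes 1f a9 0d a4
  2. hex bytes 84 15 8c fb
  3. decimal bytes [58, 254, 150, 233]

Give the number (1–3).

Key "hp" = 68 70 is 2 bytes ≤ B = 4; zero-pad to 4 bytes: K' = 68 70 00 00.
K' ⊕ ipad = 5e 46 36 36; K' ⊕ opad = 34 2c 5c 5c.
m1: inner = H(5e 46 36 36 1f a9 0d a4) = 02 89; tag = H(34 2c 5c 5c 02 89) = 01a3 ← matches
m2: inner = H(5e 46 36 36 84 15 8c fb) = 03 30; tag = H(34 2c 5c 5c 03 30) = 014b
m3: inner = H(5e 46 36 36 3a fe 96 e9) = 03 c7; tag = H(34 2c 5c 5c 03 c7) = 01e2

1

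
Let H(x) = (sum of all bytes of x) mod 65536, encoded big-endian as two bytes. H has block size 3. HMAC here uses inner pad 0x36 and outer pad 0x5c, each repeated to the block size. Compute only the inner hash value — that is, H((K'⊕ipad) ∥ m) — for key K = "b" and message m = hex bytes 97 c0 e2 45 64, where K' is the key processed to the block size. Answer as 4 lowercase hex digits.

Key "b" = 62 is 1 byte ≤ B = 3; zero-pad to 3 bytes: K' = 62 00 00.
K' ⊕ ipad = 54 36 36.
Inner input = 54 36 36 ∥ 97 c0 e2 45 64.
Inner hash: sum = 84+54+54+151+192+226+69+100 = 930 → 03 a2.

03a2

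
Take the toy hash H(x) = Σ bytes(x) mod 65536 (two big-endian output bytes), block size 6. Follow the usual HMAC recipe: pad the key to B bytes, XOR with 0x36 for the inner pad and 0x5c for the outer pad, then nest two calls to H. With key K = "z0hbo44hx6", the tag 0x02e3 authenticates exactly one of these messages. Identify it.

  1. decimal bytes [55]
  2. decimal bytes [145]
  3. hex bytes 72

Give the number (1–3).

Key "z0hbo44hx6" = 7a 30 68 62 6f 34 34 68 78 36 is 10 bytes > B = 6, so hash it first: H(key) = 03 61, then zero-pad to 6 bytes: K' = 03 61 00 00 00 00.
K' ⊕ ipad = 35 57 36 36 36 36; K' ⊕ opad = 5f 3d 5c 5c 5c 5c.
m1: inner = H(35 57 36 36 36 36 37) = 01 9b; tag = H(5f 3d 5c 5c 5c 5c 01 9b) = 02a8
m2: inner = H(35 57 36 36 36 36 91) = 01 f5; tag = H(5f 3d 5c 5c 5c 5c 01 f5) = 0302
m3: inner = H(35 57 36 36 36 36 72) = 01 d6; tag = H(5f 3d 5c 5c 5c 5c 01 d6) = 02e3 ← matches

3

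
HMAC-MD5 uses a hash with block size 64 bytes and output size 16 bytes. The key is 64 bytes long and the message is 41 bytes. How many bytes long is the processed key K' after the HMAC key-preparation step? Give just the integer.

Key is 64 ≤ 64 bytes, zero-padded: |K'| = 64.

64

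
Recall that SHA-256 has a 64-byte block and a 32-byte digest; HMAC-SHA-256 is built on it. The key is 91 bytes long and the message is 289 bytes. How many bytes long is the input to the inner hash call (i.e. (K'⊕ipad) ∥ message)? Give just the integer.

Key is 91 > 64 bytes, so it is hashed to 32 bytes then zero-padded to 64: |K'| = 64.
Inner input = (K'⊕ipad) ∥ m → 64 + 289 = 353 bytes.

353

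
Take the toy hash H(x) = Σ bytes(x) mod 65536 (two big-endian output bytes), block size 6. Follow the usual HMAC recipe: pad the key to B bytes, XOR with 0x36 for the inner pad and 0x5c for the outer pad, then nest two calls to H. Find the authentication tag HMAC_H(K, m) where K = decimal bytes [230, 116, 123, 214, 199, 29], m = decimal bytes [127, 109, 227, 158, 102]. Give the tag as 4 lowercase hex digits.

02a3

Key decimal bytes [230, 116, 123, 214, 199, 29] = e6 74 7b d6 c7 1d is exactly B = 6 bytes: K' = e6 74 7b d6 c7 1d.
K' ⊕ ipad = d0 42 4d e0 f1 2b.  K' ⊕ opad = ba 28 27 8a 9b 41.
Inner input = (K'⊕ipad) ∥ m = d0 42 4d e0 f1 2b ∥ 7f 6d e3 9e 66.
Inner hash: sum = 208+66+77+224+241+43+127+109+227+158+102 = 1582 → 06 2e.
Outer input = (K'⊕opad) ∥ inner = ba 28 27 8a 9b 41 ∥ 06 2e.
Outer hash (tag): sum = 186+40+39+138+155+65+6+46 = 675 → 02 a3.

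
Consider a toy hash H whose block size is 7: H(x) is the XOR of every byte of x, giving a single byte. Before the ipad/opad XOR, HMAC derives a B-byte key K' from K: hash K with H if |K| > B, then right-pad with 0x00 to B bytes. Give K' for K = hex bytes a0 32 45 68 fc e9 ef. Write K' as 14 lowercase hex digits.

Key hex bytes a0 32 45 68 fc e9 ef is exactly B = 7 bytes: K' = a0 32 45 68 fc e9 ef.

a0324568fce9ef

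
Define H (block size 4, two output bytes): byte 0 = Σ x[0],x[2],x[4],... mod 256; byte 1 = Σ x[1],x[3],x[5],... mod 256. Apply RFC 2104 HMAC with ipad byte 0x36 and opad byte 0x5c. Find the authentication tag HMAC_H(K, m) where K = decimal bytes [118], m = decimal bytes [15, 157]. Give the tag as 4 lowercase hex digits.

0bc1

Key decimal bytes [118] = 76 is 1 byte ≤ B = 4; zero-pad to 4 bytes: K' = 76 00 00 00.
K' ⊕ ipad = 40 36 36 36.  K' ⊕ opad = 2a 5c 5c 5c.
Inner input = (K'⊕ipad) ∥ m = 40 36 36 36 ∥ 0f 9d.
Inner hash: even-index sum = 133 mod 256 = 133; odd-index sum = 265 mod 256 = 9 → 85 09.
Outer input = (K'⊕opad) ∥ inner = 2a 5c 5c 5c ∥ 85 09.
Outer hash (tag): even-index sum = 267 mod 256 = 11; odd-index sum = 193 mod 256 = 193 → 0b c1.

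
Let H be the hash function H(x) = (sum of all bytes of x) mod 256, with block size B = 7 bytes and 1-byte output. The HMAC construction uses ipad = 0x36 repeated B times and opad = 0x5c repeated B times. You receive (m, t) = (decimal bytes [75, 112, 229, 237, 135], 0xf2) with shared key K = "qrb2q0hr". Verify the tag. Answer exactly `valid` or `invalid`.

Key "qrb2q0hr" = 71 72 62 32 71 30 68 72 is 8 bytes > B = 7, so hash it first: H(key) = f2, then zero-pad to 7 bytes: K' = f2 00 00 00 00 00 00.
K' ⊕ ipad = c4 36 36 36 36 36 36; K' ⊕ opad = ae 5c 5c 5c 5c 5c 5c.
Inner hash: sum = 196+54+54+54+54+54+54+75+112+229+237+135 = 1308; mod 256 = 28 → 1c.
Outer hash (recomputed tag): sum = 174+92+92+92+92+92+92+28 = 754; mod 256 = 242 → f2.
Recomputed tag = f2; claimed = f2 → match.

valid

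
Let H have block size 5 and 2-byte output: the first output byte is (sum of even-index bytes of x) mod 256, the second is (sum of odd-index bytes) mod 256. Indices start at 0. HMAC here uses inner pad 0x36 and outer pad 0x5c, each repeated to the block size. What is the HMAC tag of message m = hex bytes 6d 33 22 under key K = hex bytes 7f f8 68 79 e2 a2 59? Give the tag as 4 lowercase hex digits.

Key hex bytes 7f f8 68 79 e2 a2 59 is 7 bytes > B = 5, so hash it first: H(key) = 22 13, then zero-pad to 5 bytes: K' = 22 13 00 00 00.
K' ⊕ ipad = 14 25 36 36 36.  K' ⊕ opad = 7e 4f 5c 5c 5c.
Inner input = (K'⊕ipad) ∥ m = 14 25 36 36 36 ∥ 6d 33 22.
Inner hash: even-index sum = 179 mod 256 = 179; odd-index sum = 234 mod 256 = 234 → b3 ea.
Outer input = (K'⊕opad) ∥ inner = 7e 4f 5c 5c 5c ∥ b3 ea.
Outer hash (tag): even-index sum = 544 mod 256 = 32; odd-index sum = 350 mod 256 = 94 → 20 5e.

205e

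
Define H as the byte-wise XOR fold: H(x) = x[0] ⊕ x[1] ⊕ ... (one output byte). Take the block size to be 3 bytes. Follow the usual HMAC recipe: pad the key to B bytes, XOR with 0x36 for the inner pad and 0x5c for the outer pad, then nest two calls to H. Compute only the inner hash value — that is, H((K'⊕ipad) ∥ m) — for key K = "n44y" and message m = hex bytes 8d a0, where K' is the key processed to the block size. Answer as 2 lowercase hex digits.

0c

Key "n44y" = 6e 34 34 79 is 4 bytes > B = 3, so hash it first: H(key) = 17, then zero-pad to 3 bytes: K' = 17 00 00.
K' ⊕ ipad = 21 36 36.
Inner input = 21 36 36 ∥ 8d a0.
Inner hash: XOR 21⊕36⊕36⊕8d⊕a0 = 0c.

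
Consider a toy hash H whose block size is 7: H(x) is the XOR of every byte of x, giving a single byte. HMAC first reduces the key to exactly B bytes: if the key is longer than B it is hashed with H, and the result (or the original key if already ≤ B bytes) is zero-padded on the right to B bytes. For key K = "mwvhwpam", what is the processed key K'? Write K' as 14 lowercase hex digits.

|K| = 8 > B = 7, so first hash the key.
H(K): XOR 6d⊕77⊕76⊕68⊕77⊕70⊕61⊕6d = 0f.
Zero-pad H(K) = 0f to 7 bytes: K' = 0f 00 00 00 00 00 00.

0f000000000000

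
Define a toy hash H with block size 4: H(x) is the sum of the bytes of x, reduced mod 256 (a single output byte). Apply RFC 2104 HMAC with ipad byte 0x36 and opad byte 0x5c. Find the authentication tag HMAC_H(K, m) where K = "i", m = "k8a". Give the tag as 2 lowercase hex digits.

Key "i" = 69 is 1 byte ≤ B = 4; zero-pad to 4 bytes: K' = 69 00 00 00.
K' ⊕ ipad = 5f 36 36 36.  K' ⊕ opad = 35 5c 5c 5c.
Inner input = (K'⊕ipad) ∥ m = 5f 36 36 36 ∥ 6b 38 61.
Inner hash: sum = 95+54+54+54+107+56+97 = 517; mod 256 = 5 → 05.
Outer input = (K'⊕opad) ∥ inner = 35 5c 5c 5c ∥ 05.
Outer hash (tag): sum = 53+92+92+92+5 = 334; mod 256 = 78 → 4e.

4e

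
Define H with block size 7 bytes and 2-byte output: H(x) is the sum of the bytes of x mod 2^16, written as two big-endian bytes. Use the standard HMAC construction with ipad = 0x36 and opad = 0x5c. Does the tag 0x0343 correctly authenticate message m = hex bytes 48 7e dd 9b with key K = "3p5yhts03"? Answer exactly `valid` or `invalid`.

Key "3p5yhts03" = 33 70 35 79 68 74 73 30 33 is 9 bytes > B = 7, so hash it first: H(key) = 03 03, then zero-pad to 7 bytes: K' = 03 03 00 00 00 00 00.
K' ⊕ ipad = 35 35 36 36 36 36 36; K' ⊕ opad = 5f 5f 5c 5c 5c 5c 5c.
Inner hash: sum = 53+53+54+54+54+54+54+72+126+221+155 = 950 → 03 b6.
Outer hash (recomputed tag): sum = 95+95+92+92+92+92+92+3+182 = 835 → 03 43.
Recomputed tag = 0343; claimed = 0343 → match.

valid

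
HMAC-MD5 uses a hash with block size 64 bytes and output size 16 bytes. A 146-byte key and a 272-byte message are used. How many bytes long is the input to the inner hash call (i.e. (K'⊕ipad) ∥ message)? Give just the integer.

Key is 146 > 64 bytes, so it is hashed to 16 bytes then zero-padded to 64: |K'| = 64.
Inner input = (K'⊕ipad) ∥ m → 64 + 272 = 336 bytes.

336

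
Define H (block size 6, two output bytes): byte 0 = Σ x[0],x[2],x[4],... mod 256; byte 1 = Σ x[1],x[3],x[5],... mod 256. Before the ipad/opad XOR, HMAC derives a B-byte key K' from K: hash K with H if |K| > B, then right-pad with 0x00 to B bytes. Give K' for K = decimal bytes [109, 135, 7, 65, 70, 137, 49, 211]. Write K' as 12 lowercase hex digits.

eb2400000000

|K| = 8 > B = 6, so first hash the key.
H(K): even-index sum = 235 mod 256 = 235; odd-index sum = 548 mod 256 = 36 → eb 24.
Zero-pad H(K) = eb 24 to 6 bytes: K' = eb 24 00 00 00 00.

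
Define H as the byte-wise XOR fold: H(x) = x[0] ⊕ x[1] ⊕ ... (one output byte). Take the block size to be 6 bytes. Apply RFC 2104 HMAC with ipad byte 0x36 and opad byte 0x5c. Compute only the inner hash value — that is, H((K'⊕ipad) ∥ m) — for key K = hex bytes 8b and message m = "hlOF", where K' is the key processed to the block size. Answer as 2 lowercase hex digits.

Key hex bytes 8b is 1 byte ≤ B = 6; zero-pad to 6 bytes: K' = 8b 00 00 00 00 00.
K' ⊕ ipad = bd 36 36 36 36 36.
Inner input = bd 36 36 36 36 36 ∥ 68 6c 4f 46.
Inner hash: XOR bd⊕36⊕36⊕36⊕36⊕36⊕68⊕6c⊕4f⊕46 = 86.

86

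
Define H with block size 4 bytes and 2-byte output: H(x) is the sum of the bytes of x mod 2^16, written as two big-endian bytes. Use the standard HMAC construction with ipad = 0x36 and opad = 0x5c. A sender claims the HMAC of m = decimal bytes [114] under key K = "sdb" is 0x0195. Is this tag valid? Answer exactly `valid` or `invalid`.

Key "sdb" = 73 64 62 is 3 bytes ≤ B = 4; zero-pad to 4 bytes: K' = 73 64 62 00.
K' ⊕ ipad = 45 52 54 36; K' ⊕ opad = 2f 38 3e 5c.
Inner hash: sum = 69+82+84+54+114 = 403 → 01 93.
Outer hash (recomputed tag): sum = 47+56+62+92+1+147 = 405 → 01 95.
Recomputed tag = 0195; claimed = 0195 → match.

valid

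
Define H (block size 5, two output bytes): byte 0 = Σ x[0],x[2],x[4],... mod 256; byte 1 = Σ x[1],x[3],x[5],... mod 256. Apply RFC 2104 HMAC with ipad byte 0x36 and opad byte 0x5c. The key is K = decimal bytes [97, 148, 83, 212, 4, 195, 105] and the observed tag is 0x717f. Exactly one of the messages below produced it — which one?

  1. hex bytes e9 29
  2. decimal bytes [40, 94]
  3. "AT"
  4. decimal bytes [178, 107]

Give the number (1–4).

Key decimal bytes [97, 148, 83, 212, 4, 195, 105] = 61 94 53 d4 04 c3 69 is 7 bytes > B = 5, so hash it first: H(key) = 21 2b, then zero-pad to 5 bytes: K' = 21 2b 00 00 00.
K' ⊕ ipad = 17 1d 36 36 36; K' ⊕ opad = 7d 77 5c 5c 5c.
m1: inner = H(17 1d 36 36 36 e9 29) = ac 3c; tag = H(7d 77 5c 5c 5c ac 3c) = 717f ← matches
m2: inner = H(17 1d 36 36 36 28 5e) = e1 7b; tag = H(7d 77 5c 5c 5c e1 7b) = b0b4
m3: inner = H(17 1d 36 36 36 41 54) = d7 94; tag = H(7d 77 5c 5c 5c d7 94) = c9aa
m4: inner = H(17 1d 36 36 36 b2 6b) = ee 05; tag = H(7d 77 5c 5c 5c ee 05) = 3ac1

1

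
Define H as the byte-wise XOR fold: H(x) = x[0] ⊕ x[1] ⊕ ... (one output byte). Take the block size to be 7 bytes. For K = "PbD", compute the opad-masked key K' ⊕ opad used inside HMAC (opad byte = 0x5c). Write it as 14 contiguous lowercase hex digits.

0c3e185c5c5c5c

Key "PbD" = 50 62 44 is 3 bytes ≤ B = 7; zero-pad to 7 bytes: K' = 50 62 44 00 00 00 00.
XOR each byte with 0x5c: 50⊕5c=0c, 62⊕5c=3e, 44⊕5c=18, 00⊕5c=5c, 00⊕5c=5c, 00⊕5c=5c, 00⊕5c=5c.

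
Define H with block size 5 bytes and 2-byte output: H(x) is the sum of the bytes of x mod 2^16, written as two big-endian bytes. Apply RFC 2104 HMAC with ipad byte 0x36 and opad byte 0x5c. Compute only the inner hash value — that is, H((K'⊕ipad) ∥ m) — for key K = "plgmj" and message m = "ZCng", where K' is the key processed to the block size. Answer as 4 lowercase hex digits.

031a

Key "plgmj" = 70 6c 67 6d 6a is exactly B = 5 bytes: K' = 70 6c 67 6d 6a.
K' ⊕ ipad = 46 5a 51 5b 5c.
Inner input = 46 5a 51 5b 5c ∥ 5a 43 6e 67.
Inner hash: sum = 70+90+81+91+92+90+67+110+103 = 794 → 03 1a.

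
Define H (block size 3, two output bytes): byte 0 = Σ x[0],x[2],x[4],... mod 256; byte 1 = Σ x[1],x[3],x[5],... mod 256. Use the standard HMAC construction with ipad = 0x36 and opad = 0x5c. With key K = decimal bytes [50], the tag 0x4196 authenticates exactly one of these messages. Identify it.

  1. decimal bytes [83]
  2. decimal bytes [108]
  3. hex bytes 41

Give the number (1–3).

Key decimal bytes [50] = 32 is 1 byte ≤ B = 3; zero-pad to 3 bytes: K' = 32 00 00.
K' ⊕ ipad = 04 36 36; K' ⊕ opad = 6e 5c 5c.
m1: inner = H(04 36 36 53) = 3a 89; tag = H(6e 5c 5c 3a 89) = 5396
m2: inner = H(04 36 36 6c) = 3a a2; tag = H(6e 5c 5c 3a a2) = 6c96
m3: inner = H(04 36 36 41) = 3a 77; tag = H(6e 5c 5c 3a 77) = 4196 ← matches

3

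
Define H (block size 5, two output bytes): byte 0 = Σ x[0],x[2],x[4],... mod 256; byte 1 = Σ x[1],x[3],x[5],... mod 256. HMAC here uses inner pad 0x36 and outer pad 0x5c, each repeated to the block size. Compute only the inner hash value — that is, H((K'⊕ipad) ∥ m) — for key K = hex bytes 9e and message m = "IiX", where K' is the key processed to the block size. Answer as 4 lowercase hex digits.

Key hex bytes 9e is 1 byte ≤ B = 5; zero-pad to 5 bytes: K' = 9e 00 00 00 00.
K' ⊕ ipad = a8 36 36 36 36.
Inner input = a8 36 36 36 36 ∥ 49 69 58.
Inner hash: even-index sum = 381 mod 256 = 125; odd-index sum = 269 mod 256 = 13 → 7d 0d.

7d0d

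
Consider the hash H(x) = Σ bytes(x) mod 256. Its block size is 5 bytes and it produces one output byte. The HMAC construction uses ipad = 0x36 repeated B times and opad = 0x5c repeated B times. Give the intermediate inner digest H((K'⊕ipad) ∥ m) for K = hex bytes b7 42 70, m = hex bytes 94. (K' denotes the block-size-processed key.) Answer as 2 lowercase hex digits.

3b

Key hex bytes b7 42 70 is 3 bytes ≤ B = 5; zero-pad to 5 bytes: K' = b7 42 70 00 00.
K' ⊕ ipad = 81 74 46 36 36.
Inner input = 81 74 46 36 36 ∥ 94.
Inner hash: sum = 129+116+70+54+54+148 = 571; mod 256 = 59 → 3b.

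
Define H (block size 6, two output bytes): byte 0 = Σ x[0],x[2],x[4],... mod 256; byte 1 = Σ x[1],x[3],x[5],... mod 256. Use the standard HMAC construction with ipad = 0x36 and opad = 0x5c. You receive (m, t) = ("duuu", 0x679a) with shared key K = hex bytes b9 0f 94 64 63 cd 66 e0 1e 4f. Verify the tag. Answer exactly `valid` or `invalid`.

valid

Key hex bytes b9 0f 94 64 63 cd 66 e0 1e 4f is 10 bytes > B = 6, so hash it first: H(key) = 34 6f, then zero-pad to 6 bytes: K' = 34 6f 00 00 00 00.
K' ⊕ ipad = 02 59 36 36 36 36; K' ⊕ opad = 68 33 5c 5c 5c 5c.
Inner hash: even-index sum = 327 mod 256 = 71; odd-index sum = 431 mod 256 = 175 → 47 af.
Outer hash (recomputed tag): even-index sum = 359 mod 256 = 103; odd-index sum = 410 mod 256 = 154 → 67 9a.
Recomputed tag = 679a; claimed = 679a → match.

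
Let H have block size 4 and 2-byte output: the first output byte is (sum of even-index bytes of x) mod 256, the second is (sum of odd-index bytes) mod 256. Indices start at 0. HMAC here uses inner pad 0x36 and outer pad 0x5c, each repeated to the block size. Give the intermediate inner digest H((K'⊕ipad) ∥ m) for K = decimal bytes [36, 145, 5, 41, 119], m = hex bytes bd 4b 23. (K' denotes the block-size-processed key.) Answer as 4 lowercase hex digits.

ac0d

Key decimal bytes [36, 145, 5, 41, 119] = 24 91 05 29 77 is 5 bytes > B = 4, so hash it first: H(key) = a0 ba, then zero-pad to 4 bytes: K' = a0 ba 00 00.
K' ⊕ ipad = 96 8c 36 36.
Inner input = 96 8c 36 36 ∥ bd 4b 23.
Inner hash: even-index sum = 428 mod 256 = 172; odd-index sum = 269 mod 256 = 13 → ac 0d.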